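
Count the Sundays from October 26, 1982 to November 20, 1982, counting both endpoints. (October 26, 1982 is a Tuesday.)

October 26, 1982 is a Tuesday; the first Sunday on or after it is October 31, 1982 (5 days later).
From October 31, 1982 to November 20, 1982: 0 + 20 = 20 days (rest of October, November).
20 ÷ 7 = 2 full weeks with remainder 6, so 2 more Sundays after the first → 3.

3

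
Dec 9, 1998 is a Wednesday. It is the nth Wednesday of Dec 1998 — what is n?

Day 9 falls in week ⌈9/7⌉ of the month.
Days 1–7 hold the 1st Wednesday, 8–14 the 2nd, 15–21 the 3rd, 22–28 the 4th, 29–31 the 5th.
9 is in the range for the 2nd.

2nd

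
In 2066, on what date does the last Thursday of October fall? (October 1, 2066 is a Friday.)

October 2066 begins on a Friday, so the first Thursday is October 7 (6 days later).
October 2066 has 31 days. Adding weeks: 7, 14, 21, 28 — the last one ≤ 31 is the 28th.

2066-10-28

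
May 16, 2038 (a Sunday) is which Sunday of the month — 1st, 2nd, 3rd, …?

3rd

Day 16 falls in week ⌈16/7⌉ of the month.
Days 1–7 hold the 1st Sunday, 8–14 the 2nd, 15–21 the 3rd, 22–28 the 4th, 29–31 the 5th.
16 is in the range for the 3rd.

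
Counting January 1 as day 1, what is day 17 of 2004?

January 17, 2004

17 into January → January 17.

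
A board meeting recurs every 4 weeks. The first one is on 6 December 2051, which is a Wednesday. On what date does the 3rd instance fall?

The 3rd occurrence is 2 intervals after the first: 2 × 28 = 56 days after 6 December 2051.
December has 31 days — 25 days to the end of December leaves 31.
31 days into January → 31 January 2052.

31 January 2052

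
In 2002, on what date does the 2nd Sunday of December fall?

December 2002 begins on a Sunday, so the first Sunday is December 1.
The 2nd Sunday is 1 weeks later: 1 + 7 = 8.

8 December 2002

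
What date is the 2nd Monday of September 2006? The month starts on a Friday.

September 11, 2006

September 2006 begins on a Friday, so the first Monday is September 4 (3 days later).
The 2nd Monday is 1 weeks later: 4 + 7 = 11.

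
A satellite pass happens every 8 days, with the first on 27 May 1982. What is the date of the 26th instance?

13 December 1982

The 26th occurrence is 25 intervals after the first: 25 × 8 = 200 days after 27 May 1982.
May has 31 days — 4 days to the end of May leaves 196.
June has 30 days (166 left).
July has 31 days (135 left).
August has 31 days (104 left).
September has 30 days (74 left).
October has 31 days (43 left).
November has 30 days (13 left).
13 days into December → 13 December 1982.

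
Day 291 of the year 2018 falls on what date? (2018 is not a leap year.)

2018-10-18

January has 31 days (291 − 31 = 260 remain).
February has 28 days (260 − 28 = 232 remain).
March has 31 days (232 − 31 = 201 remain).
April has 30 days (201 − 30 = 171 remain).
May has 31 days (171 − 31 = 140 remain).
June has 30 days (140 − 30 = 110 remain).
July has 31 days (110 − 31 = 79 remain).
August has 31 days (79 − 31 = 48 remain).
September has 30 days (48 − 30 = 18 remain).
18 into October → October 18.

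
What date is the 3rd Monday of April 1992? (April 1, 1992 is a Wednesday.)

April 1992 begins on a Wednesday, so the first Monday is April 6 (5 days later).
The 3rd Monday is 2 weeks later: 6 + 14 = 20.

20 April 1992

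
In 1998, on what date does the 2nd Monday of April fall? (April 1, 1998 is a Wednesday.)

13 April 1998

April 1998 begins on a Wednesday, so the first Monday is April 6 (5 days later).
The 2nd Monday is 1 weeks later: 6 + 7 = 13.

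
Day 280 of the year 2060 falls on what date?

January has 31 days (280 − 31 = 249 remain).
February has 29 days (249 − 29 = 220 remain).
March has 31 days (220 − 31 = 189 remain).
April has 30 days (189 − 30 = 159 remain).
May has 31 days (159 − 31 = 128 remain).
June has 30 days (128 − 30 = 98 remain).
July has 31 days (98 − 31 = 67 remain).
August has 31 days (67 − 31 = 36 remain).
September has 30 days (36 − 30 = 6 remain).
6 into October → October 6.

6 October 2060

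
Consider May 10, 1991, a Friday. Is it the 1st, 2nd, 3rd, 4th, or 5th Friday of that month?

Day 10 falls in week ⌈10/7⌉ of the month.
Days 1–7 hold the 1st Friday, 8–14 the 2nd, 15–21 the 3rd, 22–28 the 4th, 29–31 the 5th.
10 is in the range for the 2nd.

2nd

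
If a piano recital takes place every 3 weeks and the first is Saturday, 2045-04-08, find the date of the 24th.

The 24th occurrence is 23 intervals after the first: 23 × 21 = 483 days after 2045-04-08.
April has 30 days — 22 days to the end of April leaves 461.
From end of April to end of 2045 is 245 days (216 left).
January has 31 days (185 left).
February has 28 days (157 left).
March has 31 days (126 left).
April has 30 days (96 left).
May has 31 days (65 left).
June has 30 days (35 left).
July has 31 days (4 left).
4 days into August → 2046-08-04.

2046-08-04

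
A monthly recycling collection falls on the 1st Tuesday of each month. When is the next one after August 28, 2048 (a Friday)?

September 1, 2048

August 2048 starts on a Saturday, so its 1st Tuesday is August 4, 2048 (3 days in).
That is not after August 28, 2048, so look at September 2048.
September 2048 starts on a Tuesday, so its 1st Tuesday is September 1, 2048.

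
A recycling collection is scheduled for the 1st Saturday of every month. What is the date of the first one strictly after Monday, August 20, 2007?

September 1, 2007

August 2007 starts on a Wednesday, so its 1st Saturday is August 4, 2007 (3 days in).
That is not after August 20, 2007, so look at September 2007.
September 2007 starts on a Saturday, so its 1st Saturday is September 1, 2007.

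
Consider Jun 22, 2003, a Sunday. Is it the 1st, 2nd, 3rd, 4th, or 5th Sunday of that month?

Day 22 falls in week ⌈22/7⌉ of the month.
Days 1–7 hold the 1st Sunday, 8–14 the 2nd, 15–21 the 3rd, 22–28 the 4th, 29–31 the 5th.
22 is in the range for the 4th.

4th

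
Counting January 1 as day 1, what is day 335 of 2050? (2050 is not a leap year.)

Dec 1, 2050

Jan has 31 days (335 − 31 = 304 remain).
Feb has 28 days (304 − 28 = 276 remain).
Mar has 31 days (276 − 31 = 245 remain).
Apr has 30 days (245 − 30 = 215 remain).
May has 31 days (215 − 31 = 184 remain).
Jun has 30 days (184 − 30 = 154 remain).
Jul has 31 days (154 − 31 = 123 remain).
Aug has 31 days (123 − 31 = 92 remain).
Sep has 30 days (92 − 30 = 62 remain).
Oct has 31 days (62 − 31 = 31 remain).
Nov has 30 days (31 − 30 = 1 remain).
1 into Dec → Dec 1.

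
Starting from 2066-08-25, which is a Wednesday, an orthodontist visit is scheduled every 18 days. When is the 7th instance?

2066-12-11

The 7th occurrence is 6 intervals after the first: 6 × 18 = 108 days after 2066-08-25.
August has 31 days — 6 days to the end of August leaves 102.
September has 30 days (72 left).
October has 31 days (41 left).
November has 30 days (11 left).
11 days into December → 2066-12-11.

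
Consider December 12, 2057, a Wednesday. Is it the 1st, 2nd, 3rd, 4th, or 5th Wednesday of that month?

2nd

Day 12 falls in week ⌈12/7⌉ of the month.
Days 1–7 hold the 1st Wednesday, 8–14 the 2nd, 15–21 the 3rd, 22–28 the 4th, 29–31 the 5th.
12 is in the range for the 2nd.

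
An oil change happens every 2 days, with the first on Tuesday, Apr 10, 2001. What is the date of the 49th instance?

The 49th occurrence is 48 intervals after the first: 48 × 2 = 96 days after Apr 10, 2001.
Apr has 30 days — 20 days to the end of Apr leaves 76.
May has 31 days (45 left).
Jun has 30 days (15 left).
15 days into Jul → Jul 15, 2001.

Jul 15, 2001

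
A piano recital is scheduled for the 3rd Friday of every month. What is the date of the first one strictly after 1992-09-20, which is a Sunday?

September 1992 starts on a Tuesday; its first Friday is the 4th, so the 3rd Friday is the 18th — 1992-09-18.
That is not after 1992-09-20, so look at October 1992.
October 1992 starts on a Thursday; its first Friday is the 2nd, so the 3rd Friday is the 16th — 1992-10-16.

1992-10-16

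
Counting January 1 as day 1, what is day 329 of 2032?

January has 31 days (329 − 31 = 298 remain).
February has 29 days (298 − 29 = 269 remain).
March has 31 days (269 − 31 = 238 remain).
April has 30 days (238 − 30 = 208 remain).
May has 31 days (208 − 31 = 177 remain).
June has 30 days (177 − 30 = 147 remain).
July has 31 days (147 − 31 = 116 remain).
August has 31 days (116 − 31 = 85 remain).
September has 30 days (85 − 30 = 55 remain).
October has 31 days (55 − 31 = 24 remain).
24 into November → November 24.

24 November 2032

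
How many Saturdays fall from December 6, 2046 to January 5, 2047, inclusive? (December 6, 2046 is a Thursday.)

December 6, 2046 is a Thursday; the first Saturday on or after it is December 8, 2046 (2 days later).
From December 8, 2046 to January 5, 2047: 23 + 5 = 28 days (rest of December, January).
28 ÷ 7 = 4 full weeks with remainder 0, so 4 more Saturdays after the first → 5.

5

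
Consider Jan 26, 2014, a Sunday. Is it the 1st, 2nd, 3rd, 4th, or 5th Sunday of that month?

4th

Day 26 falls in week ⌈26/7⌉ of the month.
Days 1–7 hold the 1st Sunday, 8–14 the 2nd, 15–21 the 3rd, 22–28 the 4th, 29–31 the 5th.
26 is in the range for the 4th.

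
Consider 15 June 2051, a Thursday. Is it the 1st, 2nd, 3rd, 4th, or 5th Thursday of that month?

3rd

Day 15 falls in week ⌈15/7⌉ of the month.
Days 1–7 hold the 1st Thursday, 8–14 the 2nd, 15–21 the 3rd, 22–28 the 4th, 29–31 the 5th.
15 is in the range for the 3rd.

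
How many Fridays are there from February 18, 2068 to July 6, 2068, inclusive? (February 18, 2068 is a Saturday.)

20

February 18, 2068 is a Saturday; the first Friday on or after it is February 24, 2068 (6 days later).
From February 24, 2068 to July 6, 2068: 5 + 31 + 30 + 31 + 30 + 6 = 133 days (rest of February, March, April, May, June, July).
133 ÷ 7 = 19 full weeks with remainder 0, so 19 more Fridays after the first → 20.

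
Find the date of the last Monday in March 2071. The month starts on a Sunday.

March 2071 begins on a Sunday, so the first Monday is March 2 (1 day later).
March 2071 has 31 days. Adding weeks: 2, 9, 16, 23, 30 — the last one ≤ 31 is the 30th.

March 30, 2071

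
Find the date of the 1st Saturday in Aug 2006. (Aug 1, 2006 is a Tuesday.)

Aug 5, 2006

Aug 2006 begins on a Tuesday, so the first Saturday is Aug 5 (4 days later).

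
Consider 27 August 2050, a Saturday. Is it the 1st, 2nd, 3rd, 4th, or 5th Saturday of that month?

Day 27 falls in week ⌈27/7⌉ of the month.
Days 1–7 hold the 1st Saturday, 8–14 the 2nd, 15–21 the 3rd, 22–28 the 4th, 29–31 the 5th.
27 is in the range for the 4th.

4th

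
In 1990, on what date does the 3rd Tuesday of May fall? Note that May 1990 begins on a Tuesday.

May 1990 begins on a Tuesday, so the first Tuesday is May 1.
The 3rd Tuesday is 2 weeks later: 1 + 14 = 15.

May 15, 1990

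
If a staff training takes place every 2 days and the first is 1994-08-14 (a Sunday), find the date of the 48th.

1994-11-16

The 48th occurrence is 47 intervals after the first: 47 × 2 = 94 days after 1994-08-14.
August has 31 days — 17 days to the end of August leaves 77.
September has 30 days (47 left).
October has 31 days (16 left).
16 days into November → 1994-11-16.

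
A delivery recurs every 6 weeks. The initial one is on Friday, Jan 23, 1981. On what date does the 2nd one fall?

The 2nd occurrence is 1 interval after the first: 1 × 42 = 42 days after Jan 23, 1981.
Jan has 31 days — 8 days to the end of Jan leaves 34.
Feb has 28 days (6 left).
6 days into Mar → Mar 6, 1981.

Mar 6, 1981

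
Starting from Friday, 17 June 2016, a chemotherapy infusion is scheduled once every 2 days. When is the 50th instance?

23 September 2016

The 50th occurrence is 49 intervals after the first: 49 × 2 = 98 days after 17 June 2016.
June has 30 days — 13 days to the end of June leaves 85.
July has 31 days (54 left).
August has 31 days (23 left).
23 days into September → 23 September 2016.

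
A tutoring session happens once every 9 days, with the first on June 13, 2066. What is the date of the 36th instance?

The 36th occurrence is 35 intervals after the first: 35 × 9 = 315 days after June 13, 2066.
June has 30 days — 17 days to the end of June leaves 298.
July has 31 days (267 left).
August has 31 days (236 left).
September has 30 days (206 left).
October has 31 days (175 left).
November has 30 days (145 left).
December has 31 days (114 left).
January has 31 days (83 left).
February has 28 days (55 left).
March has 31 days (24 left).
24 days into April → April 24, 2067.

April 24, 2067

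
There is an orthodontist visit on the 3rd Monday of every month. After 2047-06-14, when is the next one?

2047-06-17

June 2047 starts on a Saturday; its first Monday is the 3rd, so the 3rd Monday is the 17th — 2047-06-17.
2047-06-17 is after 2047-06-14, so that is the next one.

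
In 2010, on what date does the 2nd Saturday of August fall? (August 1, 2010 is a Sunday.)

August 2010 begins on a Sunday, so the first Saturday is August 7 (6 days later).
The 2nd Saturday is 1 weeks later: 7 + 7 = 14.

2010-08-14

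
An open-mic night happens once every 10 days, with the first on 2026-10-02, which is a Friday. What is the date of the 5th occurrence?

2026-11-11

The 5th occurrence is 4 intervals after the first: 4 × 10 = 40 days after 2026-10-02.
October has 31 days — 29 days to the end of October leaves 11.
11 days into November → 2026-11-11.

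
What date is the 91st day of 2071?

Jan has 31 days (91 − 31 = 60 remain).
Feb has 28 days (60 − 28 = 32 remain).
Mar has 31 days (32 − 31 = 1 remain).
1 into Apr → Apr 1.

Apr 1, 2071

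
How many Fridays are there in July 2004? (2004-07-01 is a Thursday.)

5

2004-07-01 is a Thursday; the first Friday on or after it is 2004-07-02 (1 day later).
From 2004-07-02 to 2004-07-31 is 31 − 2 = 29 days.
29 ÷ 7 = 4 full weeks with remainder 1, so 4 more Fridays after the first → 5.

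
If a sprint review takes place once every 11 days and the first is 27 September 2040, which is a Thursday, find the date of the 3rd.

The 3rd occurrence is 2 intervals after the first: 2 × 11 = 22 days after 27 September 2040.
September has 30 days — 3 days to the end of September leaves 19.
19 days into October → 19 October 2040.

19 October 2040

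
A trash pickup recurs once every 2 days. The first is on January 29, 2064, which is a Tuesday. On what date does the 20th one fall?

March 7, 2064

The 20th occurrence is 19 intervals after the first: 19 × 2 = 38 days after January 29, 2064.
January has 31 days — 2 days to the end of January leaves 36.
February has 29 days (7 left).
7 days into March → March 7, 2064.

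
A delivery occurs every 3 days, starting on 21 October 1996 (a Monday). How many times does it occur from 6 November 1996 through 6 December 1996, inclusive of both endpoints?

Occurrences land 3·i days after 21 October 1996 for i = 0, 1, 2, …
6 November 1996 is 16 days after the start; 16 ÷ 3 = 5 remainder 1; since the remainder is 1, round up to i = 6. First occurrence in the window: #7 on 8 November 1996 (6×3 = 18 days in).
6 December 1996 is 46 days after the start; 46 ÷ 3 = 15 remainder 1. Last occurrence in the window: #16 on 5 December 1996.
Occurrences #7 through #16: 10 in total.

10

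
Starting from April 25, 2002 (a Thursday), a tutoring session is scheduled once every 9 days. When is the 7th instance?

June 18, 2002

The 7th occurrence is 6 intervals after the first: 6 × 9 = 54 days after April 25, 2002.
April has 30 days — 5 days to the end of April leaves 49.
May has 31 days (18 left).
18 days into June → June 18, 2002.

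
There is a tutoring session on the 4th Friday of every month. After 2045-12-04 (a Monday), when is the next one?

December 2045 starts on a Friday; its first Friday is the 1st, so the 4th Friday is the 22nd — 2045-12-22.
2045-12-22 is after 2045-12-04, so that is the next one.

2045-12-22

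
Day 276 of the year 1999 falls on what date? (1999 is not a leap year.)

January has 31 days (276 − 31 = 245 remain).
February has 28 days (245 − 28 = 217 remain).
March has 31 days (217 − 31 = 186 remain).
April has 30 days (186 − 30 = 156 remain).
May has 31 days (156 − 31 = 125 remain).
June has 30 days (125 − 30 = 95 remain).
July has 31 days (95 − 31 = 64 remain).
August has 31 days (64 − 31 = 33 remain).
September has 30 days (33 − 30 = 3 remain).
3 into October → October 3.

October 3, 1999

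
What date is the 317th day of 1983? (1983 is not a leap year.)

1983-11-13

January has 31 days (317 − 31 = 286 remain).
February has 28 days (286 − 28 = 258 remain).
March has 31 days (258 − 31 = 227 remain).
April has 30 days (227 − 30 = 197 remain).
May has 31 days (197 − 31 = 166 remain).
June has 30 days (166 − 30 = 136 remain).
July has 31 days (136 − 31 = 105 remain).
August has 31 days (105 − 31 = 74 remain).
September has 30 days (74 − 30 = 44 remain).
October has 31 days (44 − 31 = 13 remain).
13 into November → November 13.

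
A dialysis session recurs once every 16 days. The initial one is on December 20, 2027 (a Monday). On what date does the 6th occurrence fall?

March 9, 2028

The 6th occurrence is 5 intervals after the first: 5 × 16 = 80 days after December 20, 2027.
December has 31 days — 11 days to the end of December leaves 69.
January has 31 days (38 left).
February has 29 days (9 left).
9 days into March → March 9, 2028.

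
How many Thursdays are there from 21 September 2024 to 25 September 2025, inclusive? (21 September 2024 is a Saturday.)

21 September 2024 is a Saturday; the first Thursday on or after it is 26 September 2024 (5 days later).
From 26 September 2024 to 25 September 2025: 96 + 268 = 364 days (rest of 2024, to 25 September 2025 in 2025).
364 ÷ 7 = 52 full weeks with remainder 0, so 52 more Thursdays after the first → 53.

53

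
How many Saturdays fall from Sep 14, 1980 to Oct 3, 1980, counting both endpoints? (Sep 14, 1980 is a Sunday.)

2

Sep 14, 1980 is a Sunday; the first Saturday on or after it is Sep 20, 1980 (6 days later).
From Sep 20, 1980 to Oct 3, 1980: 10 + 3 = 13 days (rest of Sep, Oct).
13 ÷ 7 = 1 full weeks with remainder 6, so 1 more Saturdays after the first → 2.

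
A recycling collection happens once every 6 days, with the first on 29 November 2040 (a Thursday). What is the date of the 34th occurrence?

The 34th occurrence is 33 intervals after the first: 33 × 6 = 198 days after 29 November 2040.
November has 30 days — 1 day to the end of November leaves 197.
December has 31 days (166 left).
January has 31 days (135 left).
February has 28 days (107 left).
March has 31 days (76 left).
April has 30 days (46 left).
May has 31 days (15 left).
15 days into June → 15 June 2041.

15 June 2041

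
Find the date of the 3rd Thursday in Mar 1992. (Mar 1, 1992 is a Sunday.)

Mar 19, 1992

Mar 1992 begins on a Sunday, so the first Thursday is Mar 5 (4 days later).
The 3rd Thursday is 2 weeks later: 5 + 14 = 19.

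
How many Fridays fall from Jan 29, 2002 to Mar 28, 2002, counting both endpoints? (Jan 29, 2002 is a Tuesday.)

8

Jan 29, 2002 is a Tuesday; the first Friday on or after it is Feb 1, 2002 (3 days later).
From Feb 1, 2002 to Mar 28, 2002: 27 + 28 = 55 days (rest of Feb, Mar).
55 ÷ 7 = 7 full weeks with remainder 6, so 7 more Fridays after the first → 8.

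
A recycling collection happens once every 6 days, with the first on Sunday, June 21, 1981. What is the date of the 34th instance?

The 34th occurrence is 33 intervals after the first: 33 × 6 = 198 days after June 21, 1981.
June has 30 days — 9 days to the end of June leaves 189.
July has 31 days (158 left).
August has 31 days (127 left).
September has 30 days (97 left).
October has 31 days (66 left).
November has 30 days (36 left).
December has 31 days (5 left).
5 days into January → January 5, 1982.

January 5, 1982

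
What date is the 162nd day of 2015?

January has 31 days (162 − 31 = 131 remain).
February has 28 days (131 − 28 = 103 remain).
March has 31 days (103 − 31 = 72 remain).
April has 30 days (72 − 30 = 42 remain).
May has 31 days (42 − 31 = 11 remain).
11 into June → June 11.

June 11, 2015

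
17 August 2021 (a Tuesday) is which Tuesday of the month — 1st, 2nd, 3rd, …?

3rd

Day 17 falls in week ⌈17/7⌉ of the month.
Days 1–7 hold the 1st Tuesday, 8–14 the 2nd, 15–21 the 3rd, 22–28 the 4th, 29–31 the 5th.
17 is in the range for the 3rd.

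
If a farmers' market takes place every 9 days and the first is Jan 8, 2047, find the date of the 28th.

The 28th occurrence is 27 intervals after the first: 27 × 9 = 243 days after Jan 8, 2047.
Jan has 31 days — 23 days to the end of Jan leaves 220.
Feb has 28 days (192 left).
Mar has 31 days (161 left).
Apr has 30 days (131 left).
May has 31 days (100 left).
Jun has 30 days (70 left).
Jul has 31 days (39 left).
Aug has 31 days (8 left).
8 days into Sep → Sep 8, 2047.

Sep 8, 2047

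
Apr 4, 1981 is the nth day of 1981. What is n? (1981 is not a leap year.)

Days in months before Apr: 31 + 28 + 31 = 90.
Plus 4 days into Apr → day 94.

94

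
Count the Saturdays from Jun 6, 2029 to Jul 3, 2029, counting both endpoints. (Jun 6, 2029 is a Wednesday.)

4

Jun 6, 2029 is a Wednesday; the first Saturday on or after it is Jun 9, 2029 (3 days later).
From Jun 9, 2029 to Jul 3, 2029: 21 + 3 = 24 days (rest of Jun, Jul).
24 ÷ 7 = 3 full weeks with remainder 3, so 3 more Saturdays after the first → 4.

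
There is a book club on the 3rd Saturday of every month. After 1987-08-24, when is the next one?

August 1987 starts on a Saturday; its first Saturday is the 1st, so the 3rd Saturday is the 15th — 1987-08-15.
That is not after 1987-08-24, so look at September 1987.
September 1987 starts on a Tuesday; its first Saturday is the 5th, so the 3rd Saturday is the 19th — 1987-09-19.

1987-09-19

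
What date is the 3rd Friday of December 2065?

2065-12-18

The first Friday of December 2065 is December 4.
The 3rd Friday is 2 weeks later: 4 + 14 = 18.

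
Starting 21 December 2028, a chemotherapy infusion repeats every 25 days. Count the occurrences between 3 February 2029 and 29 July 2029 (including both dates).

7

Occurrences land 25·i days after 21 December 2028 for i = 0, 1, 2, …
3 February 2029 is 44 days after the start; 44 ÷ 25 = 1 remainder 19; since the remainder is 19, round up to i = 2. First occurrence in the window: #3 on 9 February 2029 (2×25 = 50 days in).
29 July 2029 is 220 days after the start; 220 ÷ 25 = 8 remainder 20. Last occurrence in the window: #9 on 9 July 2029.
Occurrences #3 through #9: 7 in total.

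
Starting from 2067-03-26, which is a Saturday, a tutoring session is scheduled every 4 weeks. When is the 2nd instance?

The 2nd occurrence is 1 interval after the first: 1 × 28 = 28 days after 2067-03-26.
March has 31 days — 5 days to the end of March leaves 23.
23 days into April → 2067-04-23.

2067-04-23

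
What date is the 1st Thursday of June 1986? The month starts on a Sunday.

June 1986 begins on a Sunday, so the first Thursday is June 5 (4 days later).

5 June 1986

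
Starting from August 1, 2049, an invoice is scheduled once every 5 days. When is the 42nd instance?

February 22, 2050

The 42nd occurrence is 41 intervals after the first: 41 × 5 = 205 days after August 1, 2049.
August has 31 days — 30 days to the end of August leaves 175.
September has 30 days (145 left).
October has 31 days (114 left).
November has 30 days (84 left).
December has 31 days (53 left).
January has 31 days (22 left).
22 days into February → February 22, 2050.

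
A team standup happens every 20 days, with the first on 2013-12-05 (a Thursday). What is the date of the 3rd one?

The 3rd occurrence is 2 intervals after the first: 2 × 20 = 40 days after 2013-12-05.
December has 31 days — 26 days to the end of December leaves 14.
14 days into January → 2014-01-14.

2014-01-14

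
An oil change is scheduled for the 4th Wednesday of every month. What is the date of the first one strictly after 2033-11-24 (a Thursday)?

2033-12-28

November 2033 starts on a Tuesday; its first Wednesday is the 2nd, so the 4th Wednesday is the 23rd — 2033-11-23.
That is not after 2033-11-24, so look at December 2033.
December 2033 starts on a Thursday; its first Wednesday is the 7th, so the 4th Wednesday is the 28th — 2033-12-28.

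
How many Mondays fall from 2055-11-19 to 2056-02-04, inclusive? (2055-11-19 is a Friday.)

2055-11-19 is a Friday; the first Monday on or after it is 2055-11-22 (3 days later).
From 2055-11-22 to 2056-02-04: 8 + 31 + 31 + 4 = 74 days (rest of November, December, January, February).
74 ÷ 7 = 10 full weeks with remainder 4, so 10 more Mondays after the first → 11.

11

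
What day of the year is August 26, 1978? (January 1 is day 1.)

Days in months before August: 31 + 28 + 31 + 30 + 31 + 30 + 31 = 212.
Plus 26 days into August → day 238.

238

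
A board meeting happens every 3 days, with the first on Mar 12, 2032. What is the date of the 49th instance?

Aug 3, 2032

The 49th occurrence is 48 intervals after the first: 48 × 3 = 144 days after Mar 12, 2032.
Mar has 31 days — 19 days to the end of Mar leaves 125.
Apr has 30 days (95 left).
May has 31 days (64 left).
Jun has 30 days (34 left).
Jul has 31 days (3 left).
3 days into Aug → Aug 3, 2032.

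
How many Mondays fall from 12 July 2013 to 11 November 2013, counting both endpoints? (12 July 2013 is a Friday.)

12 July 2013 is a Friday; the first Monday on or after it is 15 July 2013 (3 days later).
From 15 July 2013 to 11 November 2013: 16 + 31 + 30 + 31 + 11 = 119 days (rest of July, August, September, October, November).
119 ÷ 7 = 17 full weeks with remainder 0, so 17 more Mondays after the first → 18.

18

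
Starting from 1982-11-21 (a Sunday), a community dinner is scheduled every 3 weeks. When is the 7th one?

The 7th occurrence is 6 intervals after the first: 6 × 21 = 126 days after 1982-11-21.
November has 30 days — 9 days to the end of November leaves 117.
December has 31 days (86 left).
January has 31 days (55 left).
February has 28 days (27 left).
27 days into March → 1983-03-27.

1983-03-27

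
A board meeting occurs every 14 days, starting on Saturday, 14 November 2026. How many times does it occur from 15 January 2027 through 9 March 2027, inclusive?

Occurrences land 14·i days after 14 November 2026 for i = 0, 1, 2, …
15 January 2027 is 62 days after the start; 62 ÷ 14 = 4 remainder 6; since the remainder is 6, round up to i = 5. First occurrence in the window: #6 on 23 January 2027 (5×14 = 70 days in).
9 March 2027 is 115 days after the start; 115 ÷ 14 = 8 remainder 3. Last occurrence in the window: #9 on 6 March 2027.
Occurrences #6 through #9: 4 in total.

4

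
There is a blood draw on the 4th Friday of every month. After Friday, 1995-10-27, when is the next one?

1995-11-24

October 1995 starts on a Sunday; its first Friday is the 6th, so the 4th Friday is the 27th — 1995-10-27.
That is not after 1995-10-27, so look at November 1995.
November 1995 starts on a Wednesday; its first Friday is the 3rd, so the 4th Friday is the 24th — 1995-11-24.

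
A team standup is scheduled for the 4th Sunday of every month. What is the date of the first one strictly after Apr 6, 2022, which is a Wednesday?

Apr 24, 2022

Apr 2022 starts on a Friday; its first Sunday is the 3rd, so the 4th Sunday is the 24th — Apr 24, 2022.
Apr 24, 2022 is after Apr 6, 2022, so that is the next one.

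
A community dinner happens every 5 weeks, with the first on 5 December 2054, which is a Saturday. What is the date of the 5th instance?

24 April 2055

The 5th occurrence is 4 intervals after the first: 4 × 35 = 140 days after 5 December 2054.
December has 31 days — 26 days to the end of December leaves 114.
January has 31 days (83 left).
February has 28 days (55 left).
March has 31 days (24 left).
24 days into April → 24 April 2055.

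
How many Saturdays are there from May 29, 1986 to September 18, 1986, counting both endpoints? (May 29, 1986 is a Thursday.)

May 29, 1986 is a Thursday; the first Saturday on or after it is May 31, 1986 (2 days later).
From May 31, 1986 to September 18, 1986: 0 + 30 + 31 + 31 + 18 = 110 days (rest of May, June, July, August, September).
110 ÷ 7 = 15 full weeks with remainder 5, so 15 more Saturdays after the first → 16.

16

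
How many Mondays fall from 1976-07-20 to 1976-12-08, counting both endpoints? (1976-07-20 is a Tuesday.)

1976-07-20 is a Tuesday; the first Monday on or after it is 1976-07-26 (6 days later).
From 1976-07-26 to 1976-12-08: 5 + 31 + 30 + 31 + 30 + 8 = 135 days (rest of July, August, September, October, November, December).
135 ÷ 7 = 19 full weeks with remainder 2, so 19 more Mondays after the first → 20.

20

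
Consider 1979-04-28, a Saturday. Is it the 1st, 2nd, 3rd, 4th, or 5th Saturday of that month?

4th

Day 28 falls in week ⌈28/7⌉ of the month.
Days 1–7 hold the 1st Saturday, 8–14 the 2nd, 15–21 the 3rd, 22–28 the 4th, 29–31 the 5th.
28 is in the range for the 4th.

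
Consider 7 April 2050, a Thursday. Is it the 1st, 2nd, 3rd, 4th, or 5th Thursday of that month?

1st

Day 7 falls in week ⌈7/7⌉ of the month.
Days 1–7 hold the 1st Thursday, 8–14 the 2nd, 15–21 the 3rd, 22–28 the 4th, 29–31 the 5th.
7 is in the range for the 1st.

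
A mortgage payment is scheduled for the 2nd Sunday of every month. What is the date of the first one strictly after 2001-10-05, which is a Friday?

October 2001 starts on a Monday; its first Sunday is the 7th, so the 2nd Sunday is the 14th — 2001-10-14.
2001-10-14 is after 2001-10-05, so that is the next one.

2001-10-14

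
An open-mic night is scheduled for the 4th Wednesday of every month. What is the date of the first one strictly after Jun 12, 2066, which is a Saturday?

Jun 2066 starts on a Tuesday; its first Wednesday is the 2nd, so the 4th Wednesday is the 23rd — Jun 23, 2066.
Jun 23, 2066 is after Jun 12, 2066, so that is the next one.

Jun 23, 2066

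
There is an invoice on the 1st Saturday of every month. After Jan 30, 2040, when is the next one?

Feb 4, 2040

Jan 2040 starts on a Sunday, so its 1st Saturday is Jan 7, 2040 (6 days in).
That is not after Jan 30, 2040, so look at Feb 2040.
Feb 2040 starts on a Wednesday, so its 1st Saturday is Feb 4, 2040 (3 days in).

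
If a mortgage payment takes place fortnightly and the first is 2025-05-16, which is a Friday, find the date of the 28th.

The 28th occurrence is 27 intervals after the first: 27 × 14 = 378 days after 2025-05-16.
May has 31 days — 15 days to the end of May leaves 363.
June has 30 days (333 left).
July has 31 days (302 left).
August has 31 days (271 left).
September has 30 days (241 left).
October has 31 days (210 left).
November has 30 days (180 left).
December has 31 days (149 left).
January has 31 days (118 left).
February has 28 days (90 left).
March has 31 days (59 left).
April has 30 days (29 left).
29 days into May → 2026-05-29.

2026-05-29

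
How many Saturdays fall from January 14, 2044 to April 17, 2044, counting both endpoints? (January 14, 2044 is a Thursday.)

14

January 14, 2044 is a Thursday; the first Saturday on or after it is January 16, 2044 (2 days later).
From January 16, 2044 to April 17, 2044: 15 + 29 + 31 + 17 = 92 days (rest of January, February, March, April).
92 ÷ 7 = 13 full weeks with remainder 1, so 13 more Saturdays after the first → 14.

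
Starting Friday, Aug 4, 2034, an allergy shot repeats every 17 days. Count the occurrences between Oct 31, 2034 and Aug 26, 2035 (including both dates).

Occurrences land 17·i days after Aug 4, 2034 for i = 0, 1, 2, …
Oct 31, 2034 is 88 days after the start; 88 ÷ 17 = 5 remainder 3; since the remainder is 3, round up to i = 6. First occurrence in the window: #7 on Nov 14, 2034 (6×17 = 102 days in).
Aug 26, 2035 is 387 days after the start; 387 ÷ 17 = 22 remainder 13. Last occurrence in the window: #23 on Aug 13, 2035.
Occurrences #7 through #23: 17 in total.

17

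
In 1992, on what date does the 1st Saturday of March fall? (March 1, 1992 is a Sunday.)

1992-03-07

March 1992 begins on a Sunday, so the first Saturday is March 7 (6 days later).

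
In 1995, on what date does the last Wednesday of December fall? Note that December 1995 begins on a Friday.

27 December 1995

December 1995 begins on a Friday, so the first Wednesday is December 6 (5 days later).
December 1995 has 31 days. Adding weeks: 6, 13, 20, 27 — the last one ≤ 31 is the 27th.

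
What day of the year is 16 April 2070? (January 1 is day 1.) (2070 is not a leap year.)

106

Days in months before April: 31 + 28 + 31 = 90.
Plus 16 days into April → day 106.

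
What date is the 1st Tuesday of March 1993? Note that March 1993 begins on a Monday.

March 1993 begins on a Monday, so the first Tuesday is March 2 (1 day later).

2 March 1993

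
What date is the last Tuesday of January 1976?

January 27, 1976

January 1976 begins on a Thursday, so the first Tuesday is January 6 (5 days later).
January 1976 has 31 days. Adding weeks: 6, 13, 20, 27 — the last one ≤ 31 is the 27th.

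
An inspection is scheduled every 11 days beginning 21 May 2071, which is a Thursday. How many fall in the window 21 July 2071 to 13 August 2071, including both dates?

2

Occurrences land 11·i days after 21 May 2071 for i = 0, 1, 2, …
21 July 2071 is 61 days after the start; 61 ÷ 11 = 5 remainder 6; since the remainder is 6, round up to i = 6. First occurrence in the window: #7 on 26 July 2071 (6×11 = 66 days in).
13 August 2071 is 84 days after the start; 84 ÷ 11 = 7 remainder 7. Last occurrence in the window: #8 on 6 August 2071.
Occurrences #7 through #8: 2 in total.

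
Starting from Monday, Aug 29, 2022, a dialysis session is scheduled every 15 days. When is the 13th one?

The 13th occurrence is 12 intervals after the first: 12 × 15 = 180 days after Aug 29, 2022.
Aug has 31 days — 2 days to the end of Aug leaves 178.
Sep has 30 days (148 left).
Oct has 31 days (117 left).
Nov has 30 days (87 left).
Dec has 31 days (56 left).
Jan has 31 days (25 left).
25 days into Feb → Feb 25, 2023.

Feb 25, 2023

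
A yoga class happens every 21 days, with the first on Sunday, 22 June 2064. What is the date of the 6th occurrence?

The 6th occurrence is 5 intervals after the first: 5 × 21 = 105 days after 22 June 2064.
June has 30 days — 8 days to the end of June leaves 97.
July has 31 days (66 left).
August has 31 days (35 left).
September has 30 days (5 left).
5 days into October → 5 October 2064.

5 October 2064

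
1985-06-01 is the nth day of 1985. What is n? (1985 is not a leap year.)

152

Days in months before June: 31 + 28 + 31 + 30 + 31 = 151.
Plus 1 day into June → day 152.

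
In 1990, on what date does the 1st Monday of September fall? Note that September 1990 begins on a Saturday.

1990-09-03

September 1990 begins on a Saturday, so the first Monday is September 3 (2 days later).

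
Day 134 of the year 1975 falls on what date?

January has 31 days (134 − 31 = 103 remain).
February has 28 days (103 − 28 = 75 remain).
March has 31 days (75 − 31 = 44 remain).
April has 30 days (44 − 30 = 14 remain).
14 into May → May 14.

14 May 1975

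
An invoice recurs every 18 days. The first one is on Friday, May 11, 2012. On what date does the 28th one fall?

The 28th occurrence is 27 intervals after the first: 27 × 18 = 486 days after May 11, 2012.
May has 31 days — 20 days to the end of May leaves 466.
From end of May to end of 2012 is 214 days (252 left).
January has 31 days (221 left).
February has 28 days (193 left).
March has 31 days (162 left).
April has 30 days (132 left).
May has 31 days (101 left).
June has 30 days (71 left).
July has 31 days (40 left).
August has 31 days (9 left).
9 days into September → September 9, 2013.

September 9, 2013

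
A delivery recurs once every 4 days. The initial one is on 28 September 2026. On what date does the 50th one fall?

12 April 2027

The 50th occurrence is 49 intervals after the first: 49 × 4 = 196 days after 28 September 2026.
September has 30 days — 2 days to the end of September leaves 194.
October has 31 days (163 left).
November has 30 days (133 left).
December has 31 days (102 left).
January has 31 days (71 left).
February has 28 days (43 left).
March has 31 days (12 left).
12 days into April → 12 April 2027.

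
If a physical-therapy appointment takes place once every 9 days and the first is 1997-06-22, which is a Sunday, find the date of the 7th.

The 7th occurrence is 6 intervals after the first: 6 × 9 = 54 days after 1997-06-22.
June has 30 days — 8 days to the end of June leaves 46.
July has 31 days (15 left).
15 days into August → 1997-08-15.

1997-08-15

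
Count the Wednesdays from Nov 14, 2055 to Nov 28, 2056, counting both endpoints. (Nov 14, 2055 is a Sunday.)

Nov 14, 2055 is a Sunday; the first Wednesday on or after it is Nov 17, 2055 (3 days later).
From Nov 17, 2055 to Nov 28, 2056: 44 + 333 = 377 days (rest of 2055, to Nov 28, 2056 in 2056).
377 ÷ 7 = 53 full weeks with remainder 6, so 53 more Wednesdays after the first → 54.

54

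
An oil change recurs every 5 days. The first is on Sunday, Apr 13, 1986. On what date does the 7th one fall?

May 13, 1986

The 7th occurrence is 6 intervals after the first: 6 × 5 = 30 days after Apr 13, 1986.
Apr has 30 days — 17 days to the end of Apr leaves 13.
13 days into May → May 13, 1986.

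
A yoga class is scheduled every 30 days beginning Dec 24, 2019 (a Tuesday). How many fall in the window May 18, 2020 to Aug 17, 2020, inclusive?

3

Occurrences land 30·i days after Dec 24, 2019 for i = 0, 1, 2, …
May 18, 2020 is 146 days after the start; 146 ÷ 30 = 4 remainder 26; since the remainder is 26, round up to i = 5. First occurrence in the window: #6 on May 22, 2020 (5×30 = 150 days in).
Aug 17, 2020 is 237 days after the start; 237 ÷ 30 = 7 remainder 27. Last occurrence in the window: #8 on Jul 21, 2020.
Occurrences #6 through #8: 3 in total.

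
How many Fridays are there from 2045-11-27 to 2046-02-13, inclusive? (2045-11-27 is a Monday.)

2045-11-27 is a Monday; the first Friday on or after it is 2045-12-01 (4 days later).
From 2045-12-01 to 2046-02-13: 30 + 31 + 13 = 74 days (rest of December, January, February).
74 ÷ 7 = 10 full weeks with remainder 4, so 10 more Fridays after the first → 11.

11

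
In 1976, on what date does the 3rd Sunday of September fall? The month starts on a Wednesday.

September 1976 begins on a Wednesday, so the first Sunday is September 5 (4 days later).
The 3rd Sunday is 2 weeks later: 5 + 14 = 19.

1976-09-19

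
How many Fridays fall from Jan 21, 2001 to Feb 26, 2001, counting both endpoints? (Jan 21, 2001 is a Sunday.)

Jan 21, 2001 is a Sunday; the first Friday on or after it is Jan 26, 2001 (5 days later).
From Jan 26, 2001 to Feb 26, 2001: 5 + 26 = 31 days (rest of Jan, Feb).
31 ÷ 7 = 4 full weeks with remainder 3, so 4 more Fridays after the first → 5.

5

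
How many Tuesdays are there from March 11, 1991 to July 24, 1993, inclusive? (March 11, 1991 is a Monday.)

124

March 11, 1991 is a Monday; the first Tuesday on or after it is March 12, 1991 (1 day later).
From March 12, 1991 to July 24, 1993: 294 + 366 + 205 = 865 days (rest of 1991, 1992, to July 24, 1993 in 1993).
865 ÷ 7 = 123 full weeks with remainder 4, so 123 more Tuesdays after the first → 124.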